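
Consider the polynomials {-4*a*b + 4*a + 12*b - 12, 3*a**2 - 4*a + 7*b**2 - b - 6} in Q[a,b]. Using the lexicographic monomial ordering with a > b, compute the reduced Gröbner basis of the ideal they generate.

f_1 = -4*a*b + 4*a + 12*b - 12, LT = a*b.
f_2 = 3*a**2 - 4*a + 7*b**2 - b - 6, LT = a**2.

S(f_1,f_2): lcm = a**2*b. S = -a**2 - 5/3*a*b + 3*a - 7/3*b**3 + 1/3*b**2 + 2*b.
  leading term a**2: subtract (-1/3)·f_2 from -a**2 - 5/3*a*b + 3*a - 7/3*b**3 + 1/3*b**2 + 2*b → -5/3*a*b + 5/3*a - 7/3*b**3 + 8/3*b**2 + 5/3*b - 2
  leading term a*b: subtract (5/12)·f_1 from -5/3*a*b + 5/3*a - 7/3*b**3 + 8/3*b**2 + 5/3*b - 2 → -7/3*b**3 + 8/3*b**2 - 10/3*b + 3
  leading term b**3: no divisor's leading term divides it; move -7/3*b**3 to the remainder.
  leading term b**2: no divisor's leading term divides it; move 8/3*b**2 to the remainder.
  leading term b: no divisor's leading term divides it; move -10/3*b to the remainder.
  leading term 1: no divisor's leading term divides it; move 3 to the remainder.
  remainder -7/3*b**3 + 8/3*b**2 - 10/3*b + 3 ≠ 0; add g_3 = -7/3*b**3 + 8/3*b**2 - 10/3*b + 3 to the basis.

The other S-polynomials (S(f_1,g_3), S(f_2,g_3)) all reduce to 0 modulo the current basis, so we have a Gröbner basis.

G = {a**2 - 4/3*a + 7/3*b**2 - 1/3*b - 2, a*b - a - 3*b + 3, b**3 - 8/7*b**2 + 10/7*b - 9/7}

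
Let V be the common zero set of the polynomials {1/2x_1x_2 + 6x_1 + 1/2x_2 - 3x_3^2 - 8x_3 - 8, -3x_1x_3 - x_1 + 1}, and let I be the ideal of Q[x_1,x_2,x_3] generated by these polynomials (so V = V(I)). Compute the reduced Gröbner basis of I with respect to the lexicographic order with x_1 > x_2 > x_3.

G = {x_1x_2 + 12x_1 + x_2 - 6x_3^2 - 16x_3 - 16, x_1x_3 + 1/3x_1 - 1/3, x_2x_3 + 2/3x_2 - 6x_3^3 - 18x_3^2 - 64/3x_3 - 4/3}

f_1 = 1/2x_1x_2 + 6x_1 + 1/2x_2 - 3x_3^2 - 8x_3 - 8, LT = x_1x_2.
f_2 = -3x_1x_3 - x_1 + 1, LT = x_1x_3.

S(f_1,f_2): lcm = x_1x_2x_3. S = -1/3x_1x_2 + 12x_1x_3 + x_2x_3 + 1/3x_2 - 6x_3^3 - 16x_3^2 - 16x_3.
  reduce S modulo (f_1, f_2):
  remainder x_2x_3 + 2/3x_2 - 6x_3^3 - 18x_3^2 - 64/3x_3 - 4/3 ≠ 0; add g_3 = x_2x_3 + 2/3x_2 - 6x_3^3 - 18x_3^2 - 64/3x_3 - 4/3 to the basis.

The other S-polynomials (S(f_1,g_3), S(f_2,g_3)) all reduce to 0 modulo the current basis, so we have a Gröbner basis.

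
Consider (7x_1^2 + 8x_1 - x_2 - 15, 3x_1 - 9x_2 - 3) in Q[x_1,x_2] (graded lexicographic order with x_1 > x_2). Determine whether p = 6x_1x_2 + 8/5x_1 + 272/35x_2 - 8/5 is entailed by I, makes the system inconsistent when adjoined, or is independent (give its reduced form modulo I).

6x_1x_2 + 8/5x_1 + 272/35x_2 - 8/5 lies in I (it reduces to 0).

First compute the reduced Gröbner basis of I by Buchberger's algorithm.
f_1 = 7x_1^2 + 8x_1 - x_2 - 15, LT = x_1^2.
f_2 = 3x_1 - 9x_2 - 3, LT = x_1.

S(f_1,f_2): lcm = x_1^2. S = 3x_1x_2 + 15/7x_1 - 1/7x_2 - 15/7.
  leading term x_1x_2: subtract (x_2)·f_2 from 3x_1x_2 + 15/7x_1 - 1/7x_2 - 15/7 → 9x_2^2 + 15/7x_1 + 20/7x_2 - 15/7
  leading term x_2^2: no divisor's leading term divides it; move 9x_2^2 to the remainder.
  leading term x_1: subtract (5/7)·f_2 from 15/7x_1 + 20/7x_2 - 15/7 → 65/7x_2
  leading term x_2: no divisor's leading term divides it; move 65/7x_2 to the remainder.
  remainder 9x_2^2 + 65/7x_2 ≠ 0; add h_3 = 9x_2^2 + 65/7x_2 to the basis.

S(f_1,h_3): leading monomials are coprime, so the S-polynomial reduces to 0 (Buchberger's first criterion).
S(f_2,h_3): leading monomials are coprime, so the S-polynomial reduces to 0 (Buchberger's first criterion).
Every S-polynomial of the final basis reduces to 0, so we have a Gröbner basis.
Inter-reduce: drop elements whose leading term is divisible by another's, tail-reduce, and make monic.
Reduced Gröbner basis: {x_2^2 + 65/63x_2, x_1 - 3x_2 - 1}.
Label its elements g_1 = x_2^2 + 65/63x_2, g_2 = x_1 - 3x_2 - 1.

Reduce p = 6x_1x_2 + 8/5x_1 + 272/35x_2 - 8/5 modulo G:
  leading term x_1x_2: subtract (6x_2)·g_2 from 6x_1x_2 + 8/5x_1 + 272/35x_2 - 8/5 → 18x_2^2 + 8/5x_1 + 482/35x_2 - 8/5
  leading term x_2^2: subtract (18)·g_1 from 18x_2^2 + 8/5x_1 + 482/35x_2 - 8/5 → 8/5x_1 - 24/5x_2 - 8/5
  leading term x_1: subtract (8/5)·g_2 from 8/5x_1 - 24/5x_2 - 8/5 → 0
  normal form = 0.
Since the normal form is 0, p ∈ I.

The remainder on division by a Gröbner basis is unique — it is the normal form.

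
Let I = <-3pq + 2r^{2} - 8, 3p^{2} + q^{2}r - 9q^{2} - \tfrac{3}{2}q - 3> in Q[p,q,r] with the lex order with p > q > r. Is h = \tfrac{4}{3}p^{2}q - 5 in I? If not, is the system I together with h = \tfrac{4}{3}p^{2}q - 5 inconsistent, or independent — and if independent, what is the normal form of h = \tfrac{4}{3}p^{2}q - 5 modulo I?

\tfrac{4}{3}p^{2}q - 5 is independent of I; its normal form modulo I is -\tfrac{4}{9}q^{3}r + 4q^{3} + \tfrac{2}{3}q^{2} + \tfrac{4}{3}q - 5.

First compute the reduced Gröbner basis of I by Buchberger's algorithm.
f_1 = -3pq + 2r^{2} - 8, LT = pq.
f_2 = 3p^{2} + q^{2}r - 9q^{2} - \tfrac{3}{2}q - 3, LT = p^{2}.

S(f_1,f_2): lcm = p^{2}q. S = -\tfrac{2}{3}pr^{2} + \tfrac{8}{3}p - \tfrac{1}{3}q^{3}r + 3q^{3} + \tfrac{1}{2}q^{2} + q.
  reduce S modulo (f_1, f_2):
  remainder -\tfrac{2}{3}pr^{2} + \tfrac{8}{3}p - \tfrac{1}{3}q^{3}r + 3q^{3} + \tfrac{1}{2}q^{2} + q ≠ 0; add k_3 = -\tfrac{2}{3}pr^{2} + \tfrac{8}{3}p - \tfrac{1}{3}q^{3}r + 3q^{3} + \tfrac{1}{2}q^{2} + q to the basis.

S(f_1,k_3): lcm = pqr^{2}. S = 4pq - \tfrac{1}{2}q^{4}r + \tfrac{9}{2}q^{4} + \tfrac{3}{4}q^{3} + \tfrac{3}{2}q^{2} - \tfrac{2}{3}r^{4} + \tfrac{8}{3}r^{2}.
  reduce S modulo (f_1, f_2, k_3):
  remainder -\tfrac{1}{2}q^{4}r + \tfrac{9}{2}q^{4} + \tfrac{3}{4}q^{3} + \tfrac{3}{2}q^{2} - \tfrac{2}{3}r^{4} + \tfrac{16}{3}r^{2} - \tfrac{32}{3} ≠ 0; add k_4 = -\tfrac{1}{2}q^{4}r + \tfrac{9}{2}q^{4} + \tfrac{3}{4}q^{3} + \tfrac{3}{2}q^{2} - \tfrac{2}{3}r^{4} + \tfrac{16}{3}r^{2} - \tfrac{32}{3} to the basis.

The other S-polynomials (S(f_2,k_3), S(f_1,k_4), S(f_2,k_4), S(k_3,k_4)) all reduce to 0 modulo the current basis, so we have a Gröbner basis.
Inter-reduce: drop elements whose leading term is divisible by another's, tail-reduce, and make monic.
Reduced Gröbner basis: {p^{2} + \tfrac{1}{3}q^{2}r - 3q^{2} - \tfrac{1}{2}q - 1, pq - \tfrac{2}{3}r^{2} + \tfrac{8}{3}, pr^{2} - 4p + \tfrac{1}{2}q^{3}r - \tfrac{9}{2}q^{3} - \tfrac{3}{4}q^{2} - \tfrac{3}{2}q, q^{4}r - 9q^{4} - \tfrac{3}{2}q^{3} - 3q^{2} + \tfrac{4}{3}r^{4} - \tfrac{32}{3}r^{2} + \tfrac{64}{3}}.
Label its elements g_1 = p^{2} + \tfrac{1}{3}q^{2}r - 3q^{2} - \tfrac{1}{2}q - 1, g_2 = pq - \tfrac{2}{3}r^{2} + \tfrac{8}{3}, g_3 = pr^{2} - 4p + \tfrac{1}{2}q^{3}r - \tfrac{9}{2}q^{3} - \tfrac{3}{4}q^{2} - \tfrac{3}{2}q, g_4 = q^{4}r - 9q^{4} - \tfrac{3}{2}q^{3} - 3q^{2} + \tfrac{4}{3}r^{4} - \tfrac{32}{3}r^{2} + \tfrac{64}{3}.

Reduce h = \tfrac{4}{3}p^{2}q - 5 modulo G:
  leading term p^{2}q: subtract (\tfrac{4}{3}q)·g_1 from \tfrac{4}{3}p^{2}q - 5 → -\tfrac{4}{9}q^{3}r + 4q^{3} + \tfrac{2}{3}q^{2} + \tfrac{4}{3}q - 5
  leading term q^{3}r: no divisor's leading term divides it; move -\tfrac{4}{9}q^{3}r to the remainder.
  leading term q^{3}: no divisor's leading term divides it; move 4q^{3} to the remainder.
  leading term q^{2}: no divisor's leading term divides it; move \tfrac{2}{3}q^{2} to the remainder.
  leading term q: no divisor's leading term divides it; move \tfrac{4}{3}q to the remainder.
  leading term 1: no divisor's leading term divides it; move -5 to the remainder.
  normal form = -\tfrac{4}{9}q^{3}r + 4q^{3} + \tfrac{2}{3}q^{2} + \tfrac{4}{3}q - 5.
The normal form is nonzero, so h ∉ I. Since h minus its normal form lies in I, I + (h) = I + (n) where n = -\tfrac{4}{9}q^{3}r + 4q^{3} + \tfrac{2}{3}q^{2} + \tfrac{4}{3}q - 5; decide whether this ideal is the whole ring.
Run Buchberger on G together with n (pairs among the g_i already reduce to 0 since G is a Gröbner basis):
g_1 = p^{2} + \tfrac{1}{3}q^{2}r - 3q^{2} - \tfrac{1}{2}q - 1, LT = p^{2}.
g_2 = pq - \tfrac{2}{3}r^{2} + \tfrac{8}{3}, LT = pq.
g_3 = pr^{2} - 4p + \tfrac{1}{2}q^{3}r - \tfrac{9}{2}q^{3} - \tfrac{3}{4}q^{2} - \tfrac{3}{2}q, LT = pr^{2}.
g_4 = q^{4}r - 9q^{4} - \tfrac{3}{2}q^{3} - 3q^{2} + \tfrac{4}{3}r^{4} - \tfrac{32}{3}r^{2} + \tfrac{64}{3}, LT = q^{4}r.
n = -\tfrac{4}{9}q^{3}r + 4q^{3} + \tfrac{2}{3}q^{2} + \tfrac{4}{3}q - 5, LT = q^{3}r.

S(g_2,n): lcm = pq^{3}r. S = 9pq^{3} + \tfrac{3}{2}pq^{2} + 3pq - \tfrac{45}{4}p - \tfrac{2}{3}q^{2}r^{3} + \tfrac{8}{3}q^{2}r.
  reduce S modulo (g_1, g_2, g_3, g_4, n):
  remainder -\tfrac{45}{4}p - \tfrac{2}{3}q^{2}r^{3} + 6q^{2}r^{2} + \tfrac{8}{3}q^{2}r - 24q^{2} + qr^{2} - 4q + 2r^{2} - 8 ≠ 0; add m_6 = -\tfrac{45}{4}p - \tfrac{2}{3}q^{2}r^{3} + 6q^{2}r^{2} + \tfrac{8}{3}q^{2}r - 24q^{2} + qr^{2} - 4q + 2r^{2} - 8 to the basis.

S(g_4,n): lcm = q^{4}r. S = -\tfrac{45}{4}q + \tfrac{4}{3}r^{4} - \tfrac{32}{3}r^{2} + \tfrac{64}{3}.
  reduce S modulo (g_1, g_2, g_3, g_4, n, m_6):
  remainder -\tfrac{45}{4}q + \tfrac{4}{3}r^{4} - \tfrac{32}{3}r^{2} + \tfrac{64}{3} ≠ 0; add m_7 = -\tfrac{45}{4}q + \tfrac{4}{3}r^{4} - \tfrac{32}{3}r^{2} + \tfrac{64}{3} to the basis.

S(g_3,m_6): lcm = pr^{2}. S = -4p + \tfrac{1}{2}q^{3}r - \tfrac{9}{2}q^{3} - \tfrac{8}{135}q^{2}r^{5} + \tfrac{8}{15}q^{2}r^{4} + \tfrac{32}{135}q^{2}r^{3} - \tfrac{32}{15}q^{2}r^{2} - \tfrac{3}{4}q^{2} + \tfrac{4}{45}qr^{4} - \tfrac{16}{45}qr^{2} - \tfrac{3}{2}q + \tfrac{8}{45}r^{4} - \tfrac{32}{45}r^{2}.
  reduce S modulo (g_1, g_2, g_3, g_4, n, m_6, m_7):
  remainder -\tfrac{2048}{2460375}r^{13} + \tfrac{2048}{273375}r^{12} + \tfrac{16384}{820125}r^{11} - \tfrac{16384}{91125}r^{10} - \tfrac{32768}{164025}r^{9} + \tfrac{6592}{3645}r^{8} + \tfrac{524288}{492075}r^{7} - \tfrac{533504}{54675}r^{6} - \tfrac{524288}{164025}r^{5} + \tfrac{109192}{3645}r^{4} + \tfrac{4194304}{820125}r^{3} - \tfrac{4569664}{91125}r^{2} - \tfrac{8388608}{2460375}r + \tfrac{66926029}{2187000} ≠ 0; add m_8 = -\tfrac{2048}{2460375}r^{13} + \tfrac{2048}{273375}r^{12} + \tfrac{16384}{820125}r^{11} - \tfrac{16384}{91125}r^{10} - \tfrac{32768}{164025}r^{9} + \tfrac{6592}{3645}r^{8} + \tfrac{524288}{492075}r^{7} - \tfrac{533504}{54675}r^{6} - \tfrac{524288}{164025}r^{5} + \tfrac{109192}{3645}r^{4} + \tfrac{4194304}{820125}r^{3} - \tfrac{4569664}{91125}r^{2} - \tfrac{8388608}{2460375}r + \tfrac{66926029}{2187000} to the basis.

The other S-polynomials (S(g_1,g_2), S(g_1,g_3), S(g_1,g_4), S(g_1,n), S(g_2,g_3), S(g_2,g_4), S(g_3,g_4), S(g_3,n), S(g_1,m_6), S(g_2,m_6), S(g_4,m_6), S(n,m_6), S(g_1,m_7), S(g_2,m_7), S(g_3,m_7), S(g_4,m_7), S(n,m_7), S(m_6,m_7), S(g_1,m_8), S(g_2,m_8), S(g_3,m_8), S(g_4,m_8), S(n,m_8), S(m_6,m_8), S(m_7,m_8)) all reduce to 0 modulo the current basis, so we have a Gröbner basis.
Inter-reduce: drop elements whose leading term is divisible by another's, tail-reduce, and make monic.
Reduced Gröbner basis: {p + \tfrac{2048}{2460375}r^{11} - \tfrac{2048}{273375}r^{10} - \tfrac{8192}{492075}r^{9} + \tfrac{8192}{54675}r^{8} + \tfrac{65536}{492075}r^{7} - \tfrac{66112}{54675}r^{6} - \tfrac{262144}{492075}r^{5} + \tfrac{269056}{54675}r^{4} + \tfrac{524288}{492075}r^{3} - \tfrac{561656}{54675}r^{2} - \tfrac{2097152}{2460375}r + \tfrac{2475872}{273375}, q - \tfrac{16}{135}r^{4} + \tfrac{128}{135}r^{2} - \tfrac{256}{135}, r^{13} - 9r^{12} - 24r^{11} + 216r^{10} + 240r^{9} - \tfrac{69525}{32}r^{8} - 1280r^{7} + \tfrac{23445}{2}r^{6} + 3840r^{5} - \tfrac{9213075}{256}r^{4} - 6144r^{3} + \tfrac{1927827}{32}r^{2} + 4096r - \tfrac{602334261}{16384}}.
The reduced Gröbner basis of I + (h) is {p + \tfrac{2048}{2460375}r^{11} - \tfrac{2048}{273375}r^{10} - \tfrac{8192}{492075}r^{9} + \tfrac{8192}{54675}r^{8} + \tfrac{65536}{492075}r^{7} - \tfrac{66112}{54675}r^{6} - \tfrac{262144}{492075}r^{5} + \tfrac{269056}{54675}r^{4} + \tfrac{524288}{492075}r^{3} - \tfrac{561656}{54675}r^{2} - \tfrac{2097152}{2460375}r + \tfrac{2475872}{273375}, q - \tfrac{16}{135}r^{4} + \tfrac{128}{135}r^{2} - \tfrac{256}{135}, r^{13} - 9r^{12} - 24r^{11} + 216r^{10} + 240r^{9} - \tfrac{69525}{32}r^{8} - 1280r^{7} + \tfrac{23445}{2}r^{6} + 3840r^{5} - \tfrac{9213075}{256}r^{4} - 6144r^{3} + \tfrac{1927827}{32}r^{2} + 4096r - \tfrac{602334261}{16384}} ≠ {1}, a proper ideal, so the enlarged system stays consistent: h is independent of I, with normal form -\tfrac{4}{9}q^{3}r + 4q^{3} + \tfrac{2}{3}q^{2} + \tfrac{4}{3}q - 5.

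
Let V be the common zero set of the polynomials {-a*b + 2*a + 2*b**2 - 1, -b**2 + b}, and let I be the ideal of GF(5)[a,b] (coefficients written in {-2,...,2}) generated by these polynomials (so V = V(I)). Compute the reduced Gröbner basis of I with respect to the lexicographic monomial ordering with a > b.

G = {a - b + 2, b**2 - b}

This is the nonlinear analogue of row-reducing a linear system.

f_1 = -a*b + 2*a + 2*b**2 - 1, LT = a*b.
f_2 = -b**2 + b, LT = b**2.

S(f_1,f_2): lcm = a*b**2. S = -a*b - 2*b**3 + b.
  reduce S modulo (f_1, f_2):
  remainder -2*a + 2*b + 1 ≠ 0; add g_3 = -2*a + 2*b + 1 to the basis.

The other S-polynomials (S(f_1,g_3), S(f_2,g_3)) all reduce to 0 modulo the current basis, so we have a Gröbner basis.
Inter-reduce: drop elements whose leading term is divisible by another's, tail-reduce, and make monic.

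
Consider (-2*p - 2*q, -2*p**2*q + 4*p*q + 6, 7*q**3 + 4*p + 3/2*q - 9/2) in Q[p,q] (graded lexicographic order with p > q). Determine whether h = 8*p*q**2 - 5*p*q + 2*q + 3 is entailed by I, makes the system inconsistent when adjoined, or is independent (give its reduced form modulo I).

First compute the reduced Gröbner basis of I by Buchberger's algorithm.
f_1 = -2*p - 2*q, LT = p.
f_2 = -2*p**2*q + 4*p*q + 6, LT = p**2*q.
f_3 = 7*q**3 + 4*p + 3/2*q - 9/2, LT = q**3.

S(f_1,f_2): lcm = p**2*q. S = p*q**2 + 2*p*q + 3.
  reduce S modulo (f_1, f_2, f_3):
  remainder -2*q**2 - 5/14*q + 33/14 ≠ 0; add k_4 = -2*q**2 - 5/14*q + 33/14 to the basis.

S(f_2,f_3): lcm = p**2*q**3. S = -2*p*q**3 - 4/7*p**3 - 3/14*p**2*q + 9/14*p**2 - 3*q**2.
  reduce S modulo (f_1, f_2, f_3, k_4):
  remainder 669/392*q - 669/392 ≠ 0; add k_5 = 669/392*q - 669/392 to the basis.

The other S-polynomials (S(f_1,f_3), S(f_1,k_4), S(f_2,k_4), S(f_3,k_4), S(f_1,k_5), S(f_2,k_5), S(f_3,k_5), S(k_4,k_5)) all reduce to 0 modulo the current basis, so we have a Gröbner basis.
Inter-reduce: drop elements whose leading term is divisible by another's, tail-reduce, and make monic.
Reduced Gröbner basis: {p + 1, q - 1}.
Label its elements g_1 = p + 1, g_2 = q - 1.

Reduce h = 8*p*q**2 - 5*p*q + 2*q + 3 modulo G:
  leading term p*q**2: subtract (8*q**2)·g_1 from 8*p*q**2 - 5*p*q + 2*q + 3 → -5*p*q - 8*q**2 + 2*q + 3
  leading term p*q: subtract (-5*q)·g_1 from -5*p*q - 8*q**2 + 2*q + 3 → -8*q**2 + 7*q + 3
  leading term q**2: subtract (-8*q)·g_2 from -8*q**2 + 7*q + 3 → -q + 3
  leading term q: subtract (-1)·g_2 from -q + 3 → 2
  leading term 1: no divisor's leading term divides it; move 2 to the remainder.
  normal form = 2.
The normal form is nonzero, so h ∉ I. Since h minus its normal form lies in I, I + (h) = I + (r) where r = 2; decide whether this ideal is the whole ring.
Here r = 2 is a nonzero constant, hence a unit: 1 ∈ I + (h), the Gröbner basis of I + (h) is {1}, and the enlarged system has no common solution — adjoining h is inconsistent.

Adjoining 8*p*q**2 - 5*p*q + 2*q + 3 makes the ideal the whole ring: the system is inconsistent.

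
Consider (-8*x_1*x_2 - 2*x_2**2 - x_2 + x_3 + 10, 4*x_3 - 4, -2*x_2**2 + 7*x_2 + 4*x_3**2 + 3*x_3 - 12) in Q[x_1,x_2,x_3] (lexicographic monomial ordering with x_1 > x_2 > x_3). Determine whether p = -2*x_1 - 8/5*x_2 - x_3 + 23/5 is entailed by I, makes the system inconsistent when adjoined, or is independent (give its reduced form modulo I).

First compute the reduced Gröbner basis of I by Buchberger's algorithm.
f_1 = -8*x_1*x_2 - 2*x_2**2 - x_2 + x_3 + 10, LT = x_1*x_2.
f_2 = 4*x_3 - 4, LT = x_3.
f_3 = -2*x_2**2 + 7*x_2 + 4*x_3**2 + 3*x_3 - 12, LT = x_2**2.

S(f_1,f_2): leading monomials are coprime, so the S-polynomial reduces to 0 (Buchberger's first criterion).
S(f_1,f_3): lcm = x_1*x_2**2. S = 7/2*x_1*x_2 + 2*x_1*x_3**2 + 3/2*x_1*x_3 - 6*x_1 + 1/4*x_2**3 + 1/8*x_2**2 - 1/8*x_2*x_3 - 5/4*x_2.
  leading term x_1*x_2: subtract (-7/16)·f_1 from 7/2*x_1*x_2 + 2*x_1*x_3**2 + 3/2*x_1*x_3 - 6*x_1 + 1/4*x_2**3 + 1/8*x_2**2 - 1/8*x_2*x_3 - 5/4*x_2 → 2*x_1*x_3**2 + 3/2*x_1*x_3 - 6*x_1 + 1/4*x_2**3 - 3/4*x_2**2 - 1/8*x_2*x_3 - 27/16*x_2 + 7/16*x_3 + 35/8
  leading term x_1*x_3**2: subtract (1/2*x_1*x_3)·f_2 from 2*x_1*x_3**2 + 3/2*x_1*x_3 - 6*x_1 + 1/4*x_2**3 - 3/4*x_2**2 - 1/8*x_2*x_3 - 27/16*x_2 + 7/16*x_3 + 35/8 → 7/2*x_1*x_3 - 6*x_1 + 1/4*x_2**3 - 3/4*x_2**2 - 1/8*x_2*x_3 - 27/16*x_2 + 7/16*x_3 + 35/8
  leading term x_1*x_3: subtract (7/8*x_1)·f_2 from 7/2*x_1*x_3 - 6*x_1 + 1/4*x_2**3 - 3/4*x_2**2 - 1/8*x_2*x_3 - 27/16*x_2 + 7/16*x_3 + 35/8 → -5/2*x_1 + 1/4*x_2**3 - 3/4*x_2**2 - 1/8*x_2*x_3 - 27/16*x_2 + 7/16*x_3 + 35/8
  leading term x_1: no divisor's leading term divides it; move -5/2*x_1 to the remainder.
  leading term x_2**3: subtract (-1/8*x_2)·f_3 from 1/4*x_2**3 - 3/4*x_2**2 - 1/8*x_2*x_3 - 27/16*x_2 + 7/16*x_3 + 35/8 → 1/8*x_2**2 + 1/2*x_2*x_3**2 + 1/4*x_2*x_3 - 51/16*x_2 + 7/16*x_3 + 35/8
  leading term x_2**2: subtract (-1/16)·f_3 from 1/8*x_2**2 + 1/2*x_2*x_3**2 + 1/4*x_2*x_3 - 51/16*x_2 + 7/16*x_3 + 35/8 → 1/2*x_2*x_3**2 + 1/4*x_2*x_3 - 11/4*x_2 + 1/4*x_3**2 + 5/8*x_3 + 29/8
  leading term x_2*x_3**2: subtract (1/8*x_2*x_3)·f_2 from 1/2*x_2*x_3**2 + 1/4*x_2*x_3 - 11/4*x_2 + 1/4*x_3**2 + 5/8*x_3 + 29/8 → 3/4*x_2*x_3 - 11/4*x_2 + 1/4*x_3**2 + 5/8*x_3 + 29/8
  leading term x_2*x_3: subtract (3/16*x_2)·f_2 from 3/4*x_2*x_3 - 11/4*x_2 + 1/4*x_3**2 + 5/8*x_3 + 29/8 → -2*x_2 + 1/4*x_3**2 + 5/8*x_3 + 29/8
  leading term x_2: no divisor's leading term divides it; move -2*x_2 to the remainder.
  leading term x_3**2: subtract (1/16*x_3)·f_2 from 1/4*x_3**2 + 5/8*x_3 + 29/8 → 7/8*x_3 + 29/8
  leading term x_3: subtract (7/32)·f_2 from 7/8*x_3 + 29/8 → 9/2
  leading term 1: no divisor's leading term divides it; move 9/2 to the remainder.
  remainder -5/2*x_1 - 2*x_2 + 9/2 ≠ 0; add h_4 = -5/2*x_1 - 2*x_2 + 9/2 to the basis.

S(f_2,f_3): leading monomials are coprime, so the S-polynomial reduces to 0 (Buchberger's first criterion).
S(f_1,h_4): lcm = x_1*x_2. S = -11/20*x_2**2 + 77/40*x_2 - 1/8*x_3 - 5/4.
  leading term x_2**2: subtract (11/40)·f_3 from -11/20*x_2**2 + 77/40*x_2 - 1/8*x_3 - 5/4 → -11/10*x_3**2 - 19/20*x_3 + 41/20
  leading term x_3**2: subtract (-11/40*x_3)·f_2 from -11/10*x_3**2 - 19/20*x_3 + 41/20 → -41/20*x_3 + 41/20
  leading term x_3: subtract (-41/80)·f_2 from -41/20*x_3 + 41/20 → 0
  remainder 0.

S(f_2,h_4): leading monomials are coprime, so the S-polynomial reduces to 0 (Buchberger's first criterion).
S(f_3,h_4): leading monomials are coprime, so the S-polynomial reduces to 0 (Buchberger's first criterion).
Every S-polynomial of the final basis reduces to 0, so we have a Gröbner basis.
Inter-reduce: drop elements whose leading term is divisible by another's, tail-reduce, and make monic.
Reduced Gröbner basis: {x_1 + 4/5*x_2 - 9/5, x_2**2 - 7/2*x_2 + 5/2, x_3 - 1}.
Label its elements g_1 = x_1 + 4/5*x_2 - 9/5, g_2 = x_2**2 - 7/2*x_2 + 5/2, g_3 = x_3 - 1.

Reduce p = -2*x_1 - 8/5*x_2 - x_3 + 23/5 modulo G:
  leading term x_1: subtract (-2)·g_1 from -2*x_1 - 8/5*x_2 - x_3 + 23/5 → -x_3 + 1
  leading term x_3: subtract (-1)·g_3 from -x_3 + 1 → 0
  normal form = 0.
Since the normal form is 0, p ∈ I.

-2*x_1 - 8/5*x_2 - x_3 + 23/5 lies in I (it reduces to 0).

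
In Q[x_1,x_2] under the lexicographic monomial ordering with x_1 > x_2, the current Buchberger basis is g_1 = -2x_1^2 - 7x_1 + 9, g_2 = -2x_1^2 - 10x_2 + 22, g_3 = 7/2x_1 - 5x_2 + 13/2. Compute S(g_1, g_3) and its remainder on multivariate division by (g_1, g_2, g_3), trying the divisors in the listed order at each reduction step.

S(g_1, g_3) = 10/7x_1x_2 + 23/14x_1 - 9/2; remainder on division = 100/49x_2^2 - 15/49x_2 - 370/49.

lcm(LM(g_1), LM(g_3)) = x_1^2.
S = (lcm/LT(g_1))·g_1 − (lcm/LT(g_3))·g_3 = 10/7x_1x_2 + 23/14x_1 - 9/2.
Reduce S modulo (g_1, g_2, g_3) in that order:
  leading term x_1x_2: subtract (20/49x_2)·g_3 from 10/7x_1x_2 + 23/14x_1 - 9/2 → 23/14x_1 + 100/49x_2^2 - 130/49x_2 - 9/2
  leading term x_1: subtract (23/49)·g_3 from 23/14x_1 + 100/49x_2^2 - 130/49x_2 - 9/2 → 100/49x_2^2 - 15/49x_2 - 370/49
  leading term x_2^2: no divisor's leading term divides it; move 100/49x_2^2 to the remainder.
  leading term x_2: no divisor's leading term divides it; move -15/49x_2 to the remainder.
  leading term 1: no divisor's leading term divides it; move -370/49 to the remainder.
The remainder 100/49x_2^2 - 15/49x_2 - 370/49 is nonzero, so it would be added as the next basis element.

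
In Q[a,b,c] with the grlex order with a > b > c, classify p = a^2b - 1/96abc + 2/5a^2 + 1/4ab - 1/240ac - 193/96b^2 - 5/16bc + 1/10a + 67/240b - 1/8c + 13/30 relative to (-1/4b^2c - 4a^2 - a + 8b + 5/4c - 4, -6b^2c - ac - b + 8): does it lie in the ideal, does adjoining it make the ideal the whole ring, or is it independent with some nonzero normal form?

First compute the reduced Gröbner basis of I by Buchberger's algorithm.
f_1 = -1/4b^2c - 4a^2 - a + 8b + 5/4c - 4, LT = b^2c.
f_2 = -6b^2c - ac - b + 8, LT = b^2c.

S(f_1,f_2): lcm = b^2c. S = 16a^2 - 1/6ac + 4a - 193/6b - 5c + 52/3.
  reduce S modulo (f_1, f_2):
  remainder 16a^2 - 1/6ac + 4a - 193/6b - 5c + 52/3 ≠ 0; add h_3 = 16a^2 - 1/6ac + 4a - 193/6b - 5c + 52/3 to the basis.

The other S-polynomials (S(f_1,h_3), S(f_2,h_3)) all reduce to 0 modulo the current basis, so we have a Gröbner basis.
Inter-reduce: drop elements whose leading term is divisible by another's, tail-reduce, and make monic.
Reduced Gröbner basis: {b^2c + 1/6ac + 1/6b - 4/3, a^2 - 1/96ac + 1/4a - 193/96b - 5/16c + 13/12}.
Label its elements g_1 = b^2c + 1/6ac + 1/6b - 4/3, g_2 = a^2 - 1/96ac + 1/4a - 193/96b - 5/16c + 13/12.

Reduce p = a^2b - 1/96abc + 2/5a^2 + 1/4ab - 1/240ac - 193/96b^2 - 5/16bc + 1/10a + 67/240b - 1/8c + 13/30 modulo G:
  leading term a^2b: subtract (b)·g_2 from a^2b - 1/96abc + 2/5a^2 + 1/4ab - 1/240ac - 193/96b^2 - 5/16bc + 1/10a + 67/240b - 1/8c + 13/30 → 2/5a^2 - 1/240ac + 1/10a - 193/240b - 1/8c + 13/30
  leading term a^2: subtract (2/5)·g_2 from 2/5a^2 - 1/240ac + 1/10a - 193/240b - 1/8c + 13/30 → 0
  normal form = 0.
Since the normal form is 0, p ∈ I.

a^2b - 1/96abc + 2/5a^2 + 1/4ab - 1/240ac - 193/96b^2 - 5/16bc + 1/10a + 67/240b - 1/8c + 13/30 lies in I (it reduces to 0).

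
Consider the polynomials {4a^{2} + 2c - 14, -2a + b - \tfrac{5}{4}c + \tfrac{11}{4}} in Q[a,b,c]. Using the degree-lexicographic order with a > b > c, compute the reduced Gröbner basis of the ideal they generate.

f_1 = 4a^{2} + 2c - 14, LT = a^{2}.
f_2 = -2a + b - \tfrac{5}{4}c + \tfrac{11}{4}, LT = a.

S(f_1,f_2): lcm = a^{2}. S = \tfrac{1}{2}ab - \tfrac{5}{8}ac + \tfrac{11}{8}a + \tfrac{1}{2}c - \tfrac{7}{2}.
  leading term ab: subtract (-\tfrac{1}{4}b)·f_2 from \tfrac{1}{2}ab - \tfrac{5}{8}ac + \tfrac{11}{8}a + \tfrac{1}{2}c - \tfrac{7}{2} → -\tfrac{5}{8}ac + \tfrac{1}{4}b^{2} - \tfrac{5}{16}bc + \tfrac{11}{8}a + \tfrac{11}{16}b + \tfrac{1}{2}c - \tfrac{7}{2}
  leading term ac: subtract (\tfrac{5}{16}c)·f_2 from -\tfrac{5}{8}ac + \tfrac{1}{4}b^{2} - \tfrac{5}{16}bc + \tfrac{11}{8}a + \tfrac{11}{16}b + \tfrac{1}{2}c - \tfrac{7}{2} → \tfrac{1}{4}b^{2} - \tfrac{5}{8}bc + \tfrac{25}{64}c^{2} + \tfrac{11}{8}a + \tfrac{11}{16}b - \tfrac{23}{64}c - \tfrac{7}{2}
  leading term b^{2}: no divisor's leading term divides it; move \tfrac{1}{4}b^{2} to the remainder.
  leading term bc: no divisor's leading term divides it; move -\tfrac{5}{8}bc to the remainder.
  leading term c^{2}: no divisor's leading term divides it; move \tfrac{25}{64}c^{2} to the remainder.
  leading term a: subtract (-\tfrac{11}{16})·f_2 from \tfrac{11}{8}a + \tfrac{11}{16}b - \tfrac{23}{64}c - \tfrac{7}{2} → \tfrac{11}{8}b - \tfrac{39}{32}c - \tfrac{103}{64}
  leading term b: no divisor's leading term divides it; move \tfrac{11}{8}b to the remainder.
  leading term c: no divisor's leading term divides it; move -\tfrac{39}{32}c to the remainder.
  leading term 1: no divisor's leading term divides it; move -\tfrac{103}{64} to the remainder.
  remainder \tfrac{1}{4}b^{2} - \tfrac{5}{8}bc + \tfrac{25}{64}c^{2} + \tfrac{11}{8}b - \tfrac{39}{32}c - \tfrac{103}{64} ≠ 0; add g_3 = \tfrac{1}{4}b^{2} - \tfrac{5}{8}bc + \tfrac{25}{64}c^{2} + \tfrac{11}{8}b - \tfrac{39}{32}c - \tfrac{103}{64} to the basis.

The other S-polynomials (S(f_1,g_3), S(f_2,g_3)) all reduce to 0 modulo the current basis, so we have a Gröbner basis.
Inter-reduce: drop elements whose leading term is divisible by another's, tail-reduce, and make monic.

G = {b^{2} - \tfrac{5}{2}bc + \tfrac{25}{16}c^{2} + \tfrac{11}{2}b - \tfrac{39}{8}c - \tfrac{103}{16}, a - \tfrac{1}{2}b + \tfrac{5}{8}c - \tfrac{11}{8}}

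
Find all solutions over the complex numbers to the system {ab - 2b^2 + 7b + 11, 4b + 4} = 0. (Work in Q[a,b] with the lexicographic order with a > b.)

{(2, -1)}

Compute a lex Gröbner basis by Buchberger's algorithm.
f_1 = ab - 2b^2 + 7b + 11, LT = ab.
f_2 = 4b + 4, LT = b.

S(f_1,f_2): lcm = ab. S = -a - 2b^2 + 7b + 11.
  leading term a: no divisor's leading term divides it; move -a to the remainder.
  leading term b^2: subtract (-1/2b)·f_2 from -2b^2 + 7b + 11 → 9b + 11
  leading term b: subtract (9/4)·f_2 from 9b + 11 → 2
  leading term 1: no divisor's leading term divides it; move 2 to the remainder.
  remainder -a + 2 ≠ 0; add h_3 = -a + 2 to the basis.

The other S-polynomials (S(f_1,h_3), S(f_2,h_3)) all reduce to 0 modulo the current basis, so we have a Gröbner basis.
Inter-reduce: drop elements whose leading term is divisible by another's, tail-reduce, and make monic.
Reduced Gröbner basis: {a - 2, b + 1}.

Since the basis is lex-ordered, b + 1 is univariate in b. Its roots are {-1}. Back-substituting each root into the other basis elements fixes the other coordinates.
  b = -1: the earlier basis element becomes a - 2 = 0, giving a = 2 — point (2, -1).
Substituting each solution back into the original system confirms all equations vanish.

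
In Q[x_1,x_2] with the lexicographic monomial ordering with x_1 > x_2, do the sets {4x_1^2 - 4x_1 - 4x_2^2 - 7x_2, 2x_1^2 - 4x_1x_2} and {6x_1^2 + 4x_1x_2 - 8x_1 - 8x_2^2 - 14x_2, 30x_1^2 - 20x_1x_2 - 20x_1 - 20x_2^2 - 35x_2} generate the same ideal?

Yes, the ideals are equal.

Two ideals are equal iff their reduced Gröbner bases coincide (the reduced basis is unique for a fixed ordering).
Buchberger on the first generating set:
f_1 = 4x_1^2 - 4x_1 - 4x_2^2 - 7x_2, LT = x_1^2.
f_2 = 2x_1^2 - 4x_1x_2, LT = x_1^2.

S(f_1,f_2): lcm = x_1^2. S = 2x_1x_2 - x_1 - x_2^2 - 7/4x_2.
  leading term x_1x_2: no divisor's leading term divides it; move 2x_1x_2 to the remainder.
  leading term x_1: no divisor's leading term divides it; move -x_1 to the remainder.
  leading term x_2^2: no divisor's leading term divides it; move -x_2^2 to the remainder.
  leading term x_2: no divisor's leading term divides it; move -7/4x_2 to the remainder.
  remainder 2x_1x_2 - x_1 - x_2^2 - 7/4x_2 ≠ 0; add g_3 = 2x_1x_2 - x_1 - x_2^2 - 7/4x_2 to the basis.

S(f_1,g_3): lcm = x_1^2x_2. S = 1/2x_1^2 + 1/2x_1x_2^2 - 1/8x_1x_2 - x_2^3 - 7/4x_2^2.
  leading term x_1^2: subtract (1/8)·f_1 from 1/2x_1^2 + 1/2x_1x_2^2 - 1/8x_1x_2 - x_2^3 - 7/4x_2^2 → 1/2x_1x_2^2 - 1/8x_1x_2 + 1/2x_1 - x_2^3 - 5/4x_2^2 + 7/8x_2
  leading term x_1x_2^2: subtract (1/4x_2)·g_3 from 1/2x_1x_2^2 - 1/8x_1x_2 + 1/2x_1 - x_2^3 - 5/4x_2^2 + 7/8x_2 → 1/8x_1x_2 + 1/2x_1 - 3/4x_2^3 - 13/16x_2^2 + 7/8x_2
  leading term x_1x_2: subtract (1/16)·g_3 from 1/8x_1x_2 + 1/2x_1 - 3/4x_2^3 - 13/16x_2^2 + 7/8x_2 → 9/16x_1 - 3/4x_2^3 - 3/4x_2^2 + 63/64x_2
  leading term x_1: no divisor's leading term divides it; move 9/16x_1 to the remainder.
  leading term x_2^3: no divisor's leading term divides it; move -3/4x_2^3 to the remainder.
  leading term x_2^2: no divisor's leading term divides it; move -3/4x_2^2 to the remainder.
  leading term x_2: no divisor's leading term divides it; move 63/64x_2 to the remainder.
  remainder 9/16x_1 - 3/4x_2^3 - 3/4x_2^2 + 63/64x_2 ≠ 0; add g_4 = 9/16x_1 - 3/4x_2^3 - 3/4x_2^2 + 63/64x_2 to the basis.

S(f_1,g_4): lcm = x_1^2. S = 4/3x_1x_2^3 + 4/3x_1x_2^2 - 7/4x_1x_2 - x_1 - x_2^2 - 7/4x_2.
  leading term x_1x_2^3: subtract (2/3x_2^2)·g_3 from 4/3x_1x_2^3 + 4/3x_1x_2^2 - 7/4x_1x_2 - x_1 - x_2^2 - 7/4x_2 → 2x_1x_2^2 - 7/4x_1x_2 - x_1 + 2/3x_2^4 + 7/6x_2^3 - x_2^2 - 7/4x_2
  leading term x_1x_2^2: subtract (x_2)·g_3 from 2x_1x_2^2 - 7/4x_1x_2 - x_1 + 2/3x_2^4 + 7/6x_2^3 - x_2^2 - 7/4x_2 → -3/4x_1x_2 - x_1 + 2/3x_2^4 + 13/6x_2^3 + 3/4x_2^2 - 7/4x_2
  leading term x_1x_2: subtract (-3/8)·g_3 from -3/4x_1x_2 - x_1 + 2/3x_2^4 + 13/6x_2^3 + 3/4x_2^2 - 7/4x_2 → -11/8x_1 + 2/3x_2^4 + 13/6x_2^3 + 3/8x_2^2 - 77/32x_2
  leading term x_1: subtract (-22/9)·g_4 from -11/8x_1 + 2/3x_2^4 + 13/6x_2^3 + 3/8x_2^2 - 77/32x_2 → 2/3x_2^4 + 1/3x_2^3 - 35/24x_2^2
  leading term x_2^4: no divisor's leading term divides it; move 2/3x_2^4 to the remainder.
  leading term x_2^3: no divisor's leading term divides it; move 1/3x_2^3 to the remainder.
  leading term x_2^2: no divisor's leading term divides it; move -35/24x_2^2 to the remainder.
  remainder 2/3x_2^4 + 1/3x_2^3 - 35/24x_2^2 ≠ 0; add g_5 = 2/3x_2^4 + 1/3x_2^3 - 35/24x_2^2 to the basis.

The other S-polynomials (S(f_2,g_3), S(f_2,g_4), S(g_3,g_4), S(f_1,g_5), S(f_2,g_5), S(g_3,g_5), S(g_4,g_5)) all reduce to 0 modulo the current basis, so we have a Gröbner basis.
Inter-reduce: drop elements whose leading term is divisible by another's, tail-reduce, and make monic.
Reduced Gröbner basis: {x_1 - 4/3x_2^3 - 4/3x_2^2 + 7/4x_2, x_2^4 + 1/2x_2^3 - 35/16x_2^2}.

Buchberger on the second generating set:
h_1 = 6x_1^2 + 4x_1x_2 - 8x_1 - 8x_2^2 - 14x_2, LT = x_1^2.
h_2 = 30x_1^2 - 20x_1x_2 - 20x_1 - 20x_2^2 - 35x_2, LT = x_1^2.

S(h_1,h_2): lcm = x_1^2. S = 4/3x_1x_2 - 2/3x_1 - 2/3x_2^2 - 7/6x_2.
  leading term x_1x_2: no divisor's leading term divides it; move 4/3x_1x_2 to the remainder.
  leading term x_1: no divisor's leading term divides it; move -2/3x_1 to the remainder.
  leading term x_2^2: no divisor's leading term divides it; move -2/3x_2^2 to the remainder.
  leading term x_2: no divisor's leading term divides it; move -7/6x_2 to the remainder.
  remainder 4/3x_1x_2 - 2/3x_1 - 2/3x_2^2 - 7/6x_2 ≠ 0; add k_3 = 4/3x_1x_2 - 2/3x_1 - 2/3x_2^2 - 7/6x_2 to the basis.

S(h_1,k_3): lcm = x_1^2x_2. S = 1/2x_1^2 + 7/6x_1x_2^2 - 11/24x_1x_2 - 4/3x_2^3 - 7/3x_2^2.
  leading term x_1^2: subtract (1/12)·h_1 from 1/2x_1^2 + 7/6x_1x_2^2 - 11/24x_1x_2 - 4/3x_2^3 - 7/3x_2^2 → 7/6x_1x_2^2 - 19/24x_1x_2 + 2/3x_1 - 4/3x_2^3 - 5/3x_2^2 + 7/6x_2
  leading term x_1x_2^2: subtract (7/8x_2)·k_3 from 7/6x_1x_2^2 - 19/24x_1x_2 + 2/3x_1 - 4/3x_2^3 - 5/3x_2^2 + 7/6x_2 → -5/24x_1x_2 + 2/3x_1 - 3/4x_2^3 - 31/48x_2^2 + 7/6x_2
  leading term x_1x_2: subtract (-5/32)·k_3 from -5/24x_1x_2 + 2/3x_1 - 3/4x_2^3 - 31/48x_2^2 + 7/6x_2 → 9/16x_1 - 3/4x_2^3 - 3/4x_2^2 + 63/64x_2
  leading term x_1: no divisor's leading term divides it; move 9/16x_1 to the remainder.
  leading term x_2^3: no divisor's leading term divides it; move -3/4x_2^3 to the remainder.
  leading term x_2^2: no divisor's leading term divides it; move -3/4x_2^2 to the remainder.
  leading term x_2: no divisor's leading term divides it; move 63/64x_2 to the remainder.
  remainder 9/16x_1 - 3/4x_2^3 - 3/4x_2^2 + 63/64x_2 ≠ 0; add k_4 = 9/16x_1 - 3/4x_2^3 - 3/4x_2^2 + 63/64x_2 to the basis.

S(h_1,k_4): lcm = x_1^2. S = 4/3x_1x_2^3 + 4/3x_1x_2^2 - 13/12x_1x_2 - 4/3x_1 - 4/3x_2^2 - 7/3x_2.
  leading term x_1x_2^3: subtract (x_2^2)·k_3 from 4/3x_1x_2^3 + 4/3x_1x_2^2 - 13/12x_1x_2 - 4/3x_1 - 4/3x_2^2 - 7/3x_2 → 2x_1x_2^2 - 13/12x_1x_2 - 4/3x_1 + 2/3x_2^4 + 7/6x_2^3 - 4/3x_2^2 - 7/3x_2
  leading term x_1x_2^2: subtract (3/2x_2)·k_3 from 2x_1x_2^2 - 13/12x_1x_2 - 4/3x_1 + 2/3x_2^4 + 7/6x_2^3 - 4/3x_2^2 - 7/3x_2 → -1/12x_1x_2 - 4/3x_1 + 2/3x_2^4 + 13/6x_2^3 + 5/12x_2^2 - 7/3x_2
  leading term x_1x_2: subtract (-1/16)·k_3 from -1/12x_1x_2 - 4/3x_1 + 2/3x_2^4 + 13/6x_2^3 + 5/12x_2^2 - 7/3x_2 → -11/8x_1 + 2/3x_2^4 + 13/6x_2^3 + 3/8x_2^2 - 77/32x_2
  leading term x_1: subtract (-22/9)·k_4 from -11/8x_1 + 2/3x_2^4 + 13/6x_2^3 + 3/8x_2^2 - 77/32x_2 → 2/3x_2^4 + 1/3x_2^3 - 35/24x_2^2
  leading term x_2^4: no divisor's leading term divides it; move 2/3x_2^4 to the remainder.
  leading term x_2^3: no divisor's leading term divides it; move 1/3x_2^3 to the remainder.
  leading term x_2^2: no divisor's leading term divides it; move -35/24x_2^2 to the remainder.
  remainder 2/3x_2^4 + 1/3x_2^3 - 35/24x_2^2 ≠ 0; add k_5 = 2/3x_2^4 + 1/3x_2^3 - 35/24x_2^2 to the basis.

The other S-polynomials (S(h_2,k_3), S(h_2,k_4), S(k_3,k_4), S(h_1,k_5), S(h_2,k_5), S(k_3,k_5), S(k_4,k_5)) all reduce to 0 modulo the current basis, so we have a Gröbner basis.
Inter-reduce: drop elements whose leading term is divisible by another's, tail-reduce, and make monic.
Reduced Gröbner basis: {x_1 - 4/3x_2^3 - 4/3x_2^2 + 7/4x_2, x_2^4 + 1/2x_2^3 - 35/16x_2^2}.

Same reduced basis, so the two generating sets span the same ideal.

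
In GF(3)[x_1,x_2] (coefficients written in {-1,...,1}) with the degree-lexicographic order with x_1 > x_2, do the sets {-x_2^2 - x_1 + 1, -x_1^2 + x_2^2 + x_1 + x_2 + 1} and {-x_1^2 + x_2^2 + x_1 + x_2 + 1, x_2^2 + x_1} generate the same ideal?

No, the ideals differ.

Two ideals are equal iff their reduced Gröbner bases coincide (the reduced basis is unique for a fixed ordering).
Buchberger on the first generating set:
f_1 = -x_2^2 - x_1 + 1, LT = x_2^2.
f_2 = -x_1^2 + x_2^2 + x_1 + x_2 + 1, LT = x_1^2.

The S-polynomials (S(f_1,f_2)) all reduce to 0 modulo the current basis, so we have a Gröbner basis.
Inter-reduce: drop elements whose leading term is divisible by another's, tail-reduce, and make monic.
Reduced Gröbner basis: {x_1^2 - x_2 + 1, x_2^2 + x_1 - 1}.

Buchberger on the second generating set:
h_1 = -x_1^2 + x_2^2 + x_1 + x_2 + 1, LT = x_1^2.
h_2 = x_2^2 + x_1, LT = x_2^2.

The S-polynomials (S(h_1,h_2)) all reduce to 0 modulo the current basis, so we have a Gröbner basis.
Inter-reduce: drop elements whose leading term is divisible by another's, tail-reduce, and make monic.
Reduced Gröbner basis: {x_1^2 - x_2 - 1, x_2^2 + x_1}.

Since the reduced bases disagree, the two ideals are not the same.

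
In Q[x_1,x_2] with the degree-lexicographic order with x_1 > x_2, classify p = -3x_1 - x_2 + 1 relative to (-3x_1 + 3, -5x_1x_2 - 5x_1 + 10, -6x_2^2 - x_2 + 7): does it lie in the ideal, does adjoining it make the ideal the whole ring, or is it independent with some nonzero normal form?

First compute the reduced Gröbner basis of I by Buchberger's algorithm.
f_1 = -3x_1 + 3, LT = x_1.
f_2 = -5x_1x_2 - 5x_1 + 10, LT = x_1x_2.
f_3 = -6x_2^2 - x_2 + 7, LT = x_2^2.

S(f_1,f_2): lcm = x_1x_2. S = -x_1 - x_2 + 2.
  leading term x_1: subtract (1/3)·f_1 from -x_1 - x_2 + 2 → -x_2 + 1
  leading term x_2: no divisor's leading term divides it; move -x_2 to the remainder.
  leading term 1: no divisor's leading term divides it; move 1 to the remainder.
  remainder -x_2 + 1 ≠ 0; add h_4 = -x_2 + 1 to the basis.

The other S-polynomials (S(f_1,f_3), S(f_2,f_3), S(f_1,h_4), S(f_2,h_4), S(f_3,h_4)) all reduce to 0 modulo the current basis, so we have a Gröbner basis.
Inter-reduce: drop elements whose leading term is divisible by another's, tail-reduce, and make monic.
Reduced Gröbner basis: {x_1 - 1, x_2 - 1}.
Label its elements g_1 = x_1 - 1, g_2 = x_2 - 1.

Reduce p = -3x_1 - x_2 + 1 modulo G:
  leading term x_1: subtract (-3)·g_1 from -3x_1 - x_2 + 1 → -x_2 - 2
  leading term x_2: subtract (-1)·g_2 from -x_2 - 2 → -3
  leading term 1: no divisor's leading term divides it; move -3 to the remainder.
  normal form = -3.
The normal form is nonzero, so p ∉ I. Since p minus its normal form lies in I, I + (p) = I + (r) where r = -3; decide whether this ideal is the whole ring.
Here r = -3 is a nonzero constant, hence a unit: 1 ∈ I + (p), the Gröbner basis of I + (p) is {1}, and the enlarged system has no common solution — adjoining p is inconsistent.

Adjoining -3x_1 - x_2 + 1 makes the ideal the whole ring: the system is inconsistent.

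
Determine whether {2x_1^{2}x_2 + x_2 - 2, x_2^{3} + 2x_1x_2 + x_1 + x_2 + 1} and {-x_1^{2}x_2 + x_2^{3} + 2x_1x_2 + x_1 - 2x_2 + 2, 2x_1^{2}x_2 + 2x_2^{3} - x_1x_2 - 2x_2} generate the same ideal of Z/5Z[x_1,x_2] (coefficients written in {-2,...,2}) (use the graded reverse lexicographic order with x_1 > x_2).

For a fixed monomial order, each ideal has a unique reduced Gröbner basis; comparing bases decides equality.
Buchberger on the first generating set:
f_1 = 2x_1^{2}x_2 + x_2 - 2, LT = x_1^{2}x_2.
f_2 = x_2^{3} + 2x_1x_2 + x_1 + x_2 + 1, LT = x_2^{3}.

S(f_1,f_2): lcm = x_1^{2}x_2^{3}. S = -2x_1^{3}x_2 - x_1^{3} - x_1^{2}x_2 - 2x_2^{3} - x_1^{2} - x_2^{2}.
  reduce S modulo (f_1, f_2):
  remainder -x_1^{3} - x_1^{2} - x_2^{2} + 1 ≠ 0; add g_3 = -x_1^{3} - x_1^{2} - x_2^{2} + 1 to the basis.

The other S-polynomials (S(f_1,g_3), S(f_2,g_3)) all reduce to 0 modulo the current basis, so we have a Gröbner basis.
Inter-reduce: drop elements whose leading term is divisible by another's, tail-reduce, and make monic.
Reduced Gröbner basis: {x_1^{3} + x_1^{2} + x_2^{2} - 1, x_1^{2}x_2 - 2x_2 - 1, x_2^{3} + 2x_1x_2 + x_1 + x_2 + 1}.

Buchberger on the second generating set:
h_1 = -x_1^{2}x_2 + x_2^{3} + 2x_1x_2 + x_1 - 2x_2 + 2, LT = x_1^{2}x_2.
h_2 = 2x_1^{2}x_2 + 2x_2^{3} - x_1x_2 - 2x_2, LT = x_1^{2}x_2.

S(h_1,h_2): lcm = x_1^{2}x_2. S = -2x_2^{3} + x_1x_2 - x_1 - 2x_2 - 2.
  reduce S modulo (h_1, h_2):
  remainder -2x_2^{3} + x_1x_2 - x_1 - 2x_2 - 2 ≠ 0; add k_3 = -2x_2^{3} + x_1x_2 - x_1 - 2x_2 - 2 to the basis.

S(h_1,k_3): lcm = x_1^{2}x_2^{3}. S = -x_2^{5} - 2x_1^{3}x_2 - 2x_1x_2^{3} + 2x_1^{3} - x_1^{2}x_2 - x_1x_2^{2} + 2x_2^{3} - x_1^{2} - 2x_2^{2}.
  reduce S modulo (h_1, h_2, k_3):
  remainder 2x_1^{3} + 2x_1x_2^{2} - 2x_1^{2} - x_2^{2} + x_1 + 1 ≠ 0; add k_4 = 2x_1^{3} + 2x_1x_2^{2} - 2x_1^{2} - x_2^{2} + x_1 + 1 to the basis.

The other S-polynomials (S(h_2,k_3), S(h_1,k_4), S(h_2,k_4), S(k_3,k_4)) all reduce to 0 modulo the current basis, so we have a Gröbner basis.
Inter-reduce: drop elements whose leading term is divisible by another's, tail-reduce, and make monic.
Reduced Gröbner basis: {x_1^{3} + x_1x_2^{2} - x_1^{2} + 2x_2^{2} - 2x_1 - 2, x_1^{2}x_2 + 2x_1 - 2x_2 - 1, x_2^{3} + 2x_1x_2 - 2x_1 + x_2 + 1}.

These differ, so the ideals are not equal.

No, the ideals differ.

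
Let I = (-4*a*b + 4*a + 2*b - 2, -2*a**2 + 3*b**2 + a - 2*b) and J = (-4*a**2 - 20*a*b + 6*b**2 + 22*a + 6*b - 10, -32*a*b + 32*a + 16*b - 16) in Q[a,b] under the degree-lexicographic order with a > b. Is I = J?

For a fixed monomial order, each ideal has a unique reduced Gröbner basis; comparing bases decides equality.
Buchberger on the first generating set:
f_1 = -4*a*b + 4*a + 2*b - 2, LT = a*b.
f_2 = -2*a**2 + 3*b**2 + a - 2*b, LT = a**2.

S(f_1,f_2): lcm = a**2*b. S = 3/2*b**3 - a**2 - b**2 + 1/2*a.
  leading term b**3: no divisor's leading term divides it; move 3/2*b**3 to the remainder.
  leading term a**2: subtract (1/2)·f_2 from -a**2 - b**2 + 1/2*a → -5/2*b**2 + b
  leading term b**2: no divisor's leading term divides it; move -5/2*b**2 to the remainder.
  leading term b: no divisor's leading term divides it; move b to the remainder.
  remainder 3/2*b**3 - 5/2*b**2 + b ≠ 0; add g_3 = 3/2*b**3 - 5/2*b**2 + b to the basis.

The other S-polynomials (S(f_1,g_3), S(f_2,g_3)) all reduce to 0 modulo the current basis, so we have a Gröbner basis.
Inter-reduce: drop elements whose leading term is divisible by another's, tail-reduce, and make monic.
Reduced Gröbner basis: {b**3 - 5/3*b**2 + 2/3*b, a**2 - 3/2*b**2 - 1/2*a + b, a*b - a - 1/2*b + 1/2}.

Buchberger on the second generating set:
h_1 = -4*a**2 - 20*a*b + 6*b**2 + 22*a + 6*b - 10, LT = a**2.
h_2 = -32*a*b + 32*a + 16*b - 16, LT = a*b.

S(h_1,h_2): lcm = a**2*b. S = 5*a*b**2 - 3/2*b**3 + a**2 - 5*a*b - 3/2*b**2 - 1/2*a + 5/2*b.
  leading term a*b**2: subtract (-5/32*b)·h_2 from 5*a*b**2 - 3/2*b**3 + a**2 - 5*a*b - 3/2*b**2 - 1/2*a + 5/2*b → -3/2*b**3 + a**2 + b**2 - 1/2*a
  leading term b**3: no divisor's leading term divides it; move -3/2*b**3 to the remainder.
  leading term a**2: subtract (-1/4)·h_1 from a**2 + b**2 - 1/2*a → -5*a*b + 5/2*b**2 + 5*a + 3/2*b - 5/2
  leading term a*b: subtract (5/32)·h_2 from -5*a*b + 5/2*b**2 + 5*a + 3/2*b - 5/2 → 5/2*b**2 - b
  leading term b**2: no divisor's leading term divides it; move 5/2*b**2 to the remainder.
  leading term b: no divisor's leading term divides it; move -b to the remainder.
  remainder -3/2*b**3 + 5/2*b**2 - b ≠ 0; add k_3 = -3/2*b**3 + 5/2*b**2 - b to the basis.

The other S-polynomials (S(h_1,k_3), S(h_2,k_3)) all reduce to 0 modulo the current basis, so we have a Gröbner basis.
Inter-reduce: drop elements whose leading term is divisible by another's, tail-reduce, and make monic.
Reduced Gröbner basis: {b**3 - 5/3*b**2 + 2/3*b, a**2 - 3/2*b**2 - 1/2*a + b, a*b - a - 1/2*b + 1/2}.

The two bases agree; hence the ideals are identical.
The choice of monomial ordering does not affect the verdict — as long as both bases are computed under the same ordering, their equality decides ideal equality.

Yes, the ideals are equal.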